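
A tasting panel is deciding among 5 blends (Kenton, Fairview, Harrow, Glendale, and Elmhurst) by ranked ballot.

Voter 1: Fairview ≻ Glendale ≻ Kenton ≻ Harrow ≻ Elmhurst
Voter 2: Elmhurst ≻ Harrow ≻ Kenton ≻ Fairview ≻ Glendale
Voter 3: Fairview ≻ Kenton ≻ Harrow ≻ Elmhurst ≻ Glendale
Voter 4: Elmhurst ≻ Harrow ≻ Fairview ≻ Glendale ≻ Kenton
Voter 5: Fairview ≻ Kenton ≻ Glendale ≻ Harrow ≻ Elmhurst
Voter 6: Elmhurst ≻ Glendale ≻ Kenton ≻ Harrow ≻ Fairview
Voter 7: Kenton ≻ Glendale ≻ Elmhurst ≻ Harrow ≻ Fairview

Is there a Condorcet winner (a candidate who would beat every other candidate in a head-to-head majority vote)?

No

Head-to-head results (7 voters total):
Kenton vs Fairview: Fairview wins 4–3.
Kenton vs Harrow: Kenton wins 5–2.
Kenton vs Glendale: Kenton wins 4–3.
Kenton vs Elmhurst: Kenton wins 4–3.
Fairview vs Harrow: Harrow wins 4–3.
Fairview vs Glendale: Fairview wins 5–2.
Fairview vs Elmhurst: Elmhurst wins 4–3.
Harrow vs Glendale: Glendale wins 4–3.
Harrow vs Elmhurst: Elmhurst wins 4–3.
Glendale vs Elmhurst: Elmhurst wins 4–3.
No candidate beats all others: Kenton beats Harrow beats Fairview beats Kenton, a majority cycle.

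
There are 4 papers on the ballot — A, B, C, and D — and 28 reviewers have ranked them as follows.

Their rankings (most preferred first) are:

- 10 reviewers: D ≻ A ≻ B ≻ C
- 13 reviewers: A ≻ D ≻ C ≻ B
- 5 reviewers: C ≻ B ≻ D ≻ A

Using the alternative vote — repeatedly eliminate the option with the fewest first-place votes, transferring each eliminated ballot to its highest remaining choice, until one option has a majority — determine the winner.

Round 1: A 13, D 10, C 5, B 0. B has the fewest and is eliminated.
Round 2: A 13, D 10, C 5. C has the fewest and is eliminated.
Round 3: D 15, A 13. D has a majority.

D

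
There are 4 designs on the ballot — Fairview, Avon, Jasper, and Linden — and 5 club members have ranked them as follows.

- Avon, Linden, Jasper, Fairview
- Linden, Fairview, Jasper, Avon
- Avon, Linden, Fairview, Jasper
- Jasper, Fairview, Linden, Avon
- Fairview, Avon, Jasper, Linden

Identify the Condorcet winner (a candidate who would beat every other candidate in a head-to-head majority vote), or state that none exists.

No Condorcet winner

Head-to-head results (5 voters total):
Fairview vs Avon: Fairview wins 3–2.
Fairview vs Jasper: Fairview wins 3–2.
Fairview vs Linden: Linden wins 3–2.
Avon vs Jasper: Avon wins 3–2.
Avon vs Linden: Avon wins 3–2.
Jasper vs Linden: Linden wins 3–2.
No candidate beats all others: Fairview beats Avon beats Linden beats Fairview, a majority cycle.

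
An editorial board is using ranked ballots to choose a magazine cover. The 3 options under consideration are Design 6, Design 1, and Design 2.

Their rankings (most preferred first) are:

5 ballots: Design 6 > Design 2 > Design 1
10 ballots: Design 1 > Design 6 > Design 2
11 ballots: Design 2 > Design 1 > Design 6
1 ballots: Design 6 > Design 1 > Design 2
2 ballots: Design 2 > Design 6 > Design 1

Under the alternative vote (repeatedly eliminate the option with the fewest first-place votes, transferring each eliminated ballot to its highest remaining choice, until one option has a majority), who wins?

Design 2

Round 1: Design 2 13, Design 1 10, Design 6 6. Design 6 has the fewest and is eliminated.
Round 2: Design 2 18, Design 1 11. Design 2 has a majority.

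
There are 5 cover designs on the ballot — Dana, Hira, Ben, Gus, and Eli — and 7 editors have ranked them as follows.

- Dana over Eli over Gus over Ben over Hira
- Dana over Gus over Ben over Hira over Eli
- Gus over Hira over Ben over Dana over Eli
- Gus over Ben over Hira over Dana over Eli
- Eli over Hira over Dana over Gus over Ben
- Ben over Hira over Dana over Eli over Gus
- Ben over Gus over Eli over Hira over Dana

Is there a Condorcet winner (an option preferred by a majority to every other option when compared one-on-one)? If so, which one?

Head-to-head results (7 voters total):
Dana vs Hira: Hira wins 5–2.
Dana vs Ben: Ben wins 4–3.
Dana vs Gus: Dana wins 4–3.
Dana vs Eli: Dana wins 5–2.
Hira vs Ben: Ben wins 5–2.
Hira vs Gus: Gus wins 5–2.
Hira vs Eli: Hira wins 4–3.
Ben vs Gus: Gus wins 5–2.
Ben vs Eli: Ben wins 5–2.
Gus vs Eli: Gus wins 4–3.
No candidate beats all others: Dana beats Gus beats Hira beats Dana, a majority cycle.

No Condorcet winner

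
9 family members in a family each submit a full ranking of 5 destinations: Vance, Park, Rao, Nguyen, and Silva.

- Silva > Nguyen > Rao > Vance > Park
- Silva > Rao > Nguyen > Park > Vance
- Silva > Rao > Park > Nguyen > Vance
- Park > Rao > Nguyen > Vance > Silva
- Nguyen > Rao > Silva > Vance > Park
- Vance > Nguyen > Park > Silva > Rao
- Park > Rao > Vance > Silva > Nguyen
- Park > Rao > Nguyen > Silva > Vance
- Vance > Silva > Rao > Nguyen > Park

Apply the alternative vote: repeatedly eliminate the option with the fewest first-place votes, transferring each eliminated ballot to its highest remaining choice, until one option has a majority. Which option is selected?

Round 1: Park 3, Silva 3, Vance 2, Nguyen 1, Rao 0. Rao has the fewest and is eliminated.
Round 2: Park 3, Silva 3, Vance 2, Nguyen 1. Nguyen has the fewest and is eliminated.
Round 3: Silva 4, Park 3, Vance 2. Vance has the fewest and is eliminated.
Round 4: Silva 5, Park 4. Silva has a majority.

Silva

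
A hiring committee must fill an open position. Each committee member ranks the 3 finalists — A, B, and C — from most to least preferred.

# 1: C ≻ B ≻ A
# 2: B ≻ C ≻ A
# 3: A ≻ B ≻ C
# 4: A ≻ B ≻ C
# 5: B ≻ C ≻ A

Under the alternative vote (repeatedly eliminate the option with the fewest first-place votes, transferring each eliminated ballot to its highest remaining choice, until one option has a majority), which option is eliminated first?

Round 1: A 2, B 2, C 1. C has the fewest and is eliminated.
Round 2: B 3, A 2. B has a majority.

C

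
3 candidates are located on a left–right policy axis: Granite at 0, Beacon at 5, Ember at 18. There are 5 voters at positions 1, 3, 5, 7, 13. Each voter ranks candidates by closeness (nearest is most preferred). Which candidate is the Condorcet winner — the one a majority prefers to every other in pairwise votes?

Beacon

With single-peaked preferences on a line, the Condorcet winner is the candidate closest to the median voter.
The median voter (position 5) is closest to Beacon at 5.
Check: Beacon vs Granite — voters closer to Beacon: 4 of 5.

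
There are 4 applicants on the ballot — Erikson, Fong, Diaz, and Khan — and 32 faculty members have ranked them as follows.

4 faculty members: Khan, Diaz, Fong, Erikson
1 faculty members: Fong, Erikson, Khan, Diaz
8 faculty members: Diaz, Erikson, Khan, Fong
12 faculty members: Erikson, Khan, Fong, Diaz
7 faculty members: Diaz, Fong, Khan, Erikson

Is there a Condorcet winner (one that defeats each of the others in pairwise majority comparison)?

No

Head-to-head results (32 voters total):
Erikson vs Fong: Erikson wins 20–12.
Erikson vs Diaz: Diaz wins 19–13.
Erikson vs Khan: Erikson wins 21–11.
Fong vs Diaz: Diaz wins 19–13.
Fong vs Khan: Khan wins 24–8.
Diaz vs Khan: Khan wins 17–15.
No candidate beats all others: Erikson beats Khan beats Diaz beats Erikson, a majority cycle.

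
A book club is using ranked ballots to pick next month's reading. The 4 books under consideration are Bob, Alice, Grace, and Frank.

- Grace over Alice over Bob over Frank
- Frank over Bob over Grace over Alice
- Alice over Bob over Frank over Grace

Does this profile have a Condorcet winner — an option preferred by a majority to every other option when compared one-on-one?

Head-to-head results (3 voters total):
Bob vs Alice: Alice wins 2–1.
Bob vs Grace: Bob wins 2–1.
Bob vs Frank: Bob wins 2–1.
Alice vs Grace: Grace wins 2–1.
Alice vs Frank: Alice wins 2–1.
Grace vs Frank: Frank wins 2–1.
No candidate beats all others: Bob beats Grace beats Alice beats Bob, a majority cycle.

No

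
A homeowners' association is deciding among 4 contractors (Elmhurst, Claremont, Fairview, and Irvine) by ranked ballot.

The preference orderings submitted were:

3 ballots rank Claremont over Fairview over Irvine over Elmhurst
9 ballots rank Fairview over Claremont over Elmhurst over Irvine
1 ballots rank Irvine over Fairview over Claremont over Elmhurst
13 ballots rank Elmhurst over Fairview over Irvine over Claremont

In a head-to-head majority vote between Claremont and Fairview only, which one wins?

Ballots ranking Claremont above Fairview: 3.
Ballots ranking Fairview above Claremont: 9+1+13 = 23.
Fairview wins the head-to-head, 23–3.

Fairview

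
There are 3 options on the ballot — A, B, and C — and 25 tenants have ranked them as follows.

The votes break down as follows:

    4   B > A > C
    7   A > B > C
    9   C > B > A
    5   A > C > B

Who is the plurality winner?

A

First-place vote totals:
  A: 12
  B: 4
  C: 9
A has the most first-place votes.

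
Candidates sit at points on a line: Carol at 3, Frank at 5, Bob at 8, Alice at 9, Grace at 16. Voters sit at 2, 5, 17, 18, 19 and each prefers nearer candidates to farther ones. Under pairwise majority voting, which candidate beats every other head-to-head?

With single-peaked preferences on a line, the Condorcet winner is the candidate closest to the median voter.
The median voter (position 17) is closest to Grace at 16.
Check: Grace vs Bob — voters closer to Grace: 3 of 5.

Grace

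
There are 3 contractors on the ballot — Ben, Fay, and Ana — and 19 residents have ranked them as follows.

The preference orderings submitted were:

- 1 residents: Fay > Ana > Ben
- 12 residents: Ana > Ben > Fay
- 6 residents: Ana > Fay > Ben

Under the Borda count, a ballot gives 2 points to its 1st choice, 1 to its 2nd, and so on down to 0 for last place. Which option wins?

Ana

Borda scores:
  Ben: 0 + 12·1 + 6·0 = 12
  Fay: 2 + 12·0 + 6·1 = 8
  Ana: 1 + 12·2 + 6·2 = 37
Ana has the highest total.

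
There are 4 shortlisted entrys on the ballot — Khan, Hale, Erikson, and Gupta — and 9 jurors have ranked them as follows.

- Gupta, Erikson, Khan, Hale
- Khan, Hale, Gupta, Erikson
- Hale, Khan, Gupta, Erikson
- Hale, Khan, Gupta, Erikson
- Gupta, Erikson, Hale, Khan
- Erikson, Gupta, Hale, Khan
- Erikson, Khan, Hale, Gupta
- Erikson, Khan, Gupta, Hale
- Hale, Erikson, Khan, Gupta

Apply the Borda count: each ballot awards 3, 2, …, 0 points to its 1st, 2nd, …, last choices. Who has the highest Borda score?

Erikson

Borda scores:
  Khan: 1 + 3 + 2 + 2 + 0 + 0 + 2 + 2 + 1 = 13
  Hale: 0 + 2 + 3 + 3 + 1 + 1 + 1 + 0 + 3 = 14
  Erikson: 2 + 0 + 0 + 0 + 2 + 3 + 3 + 3 + 2 = 15
  Gupta: 3 + 1 + 1 + 1 + 3 + 2 + 0 + 1 + 0 = 12
Erikson has the highest total.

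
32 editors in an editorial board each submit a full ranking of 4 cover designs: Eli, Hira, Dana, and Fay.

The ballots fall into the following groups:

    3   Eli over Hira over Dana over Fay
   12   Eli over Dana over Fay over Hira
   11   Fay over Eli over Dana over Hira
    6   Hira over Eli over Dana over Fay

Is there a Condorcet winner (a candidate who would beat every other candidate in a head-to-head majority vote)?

Head-to-head results (32 voters total):
Eli vs Hira: Eli wins 26–6.
Eli vs Dana: Eli wins 32–0.
Eli vs Fay: Eli wins 21–11.
Hira vs Dana: Dana wins 23–9.
Hira vs Fay: Fay wins 23–9.
Dana vs Fay: Dana wins 21–11.
Eli beats each rival — Hira (26–6), Dana (32–0), Fay (21–11) — so Eli is the Condorcet winner.

Yes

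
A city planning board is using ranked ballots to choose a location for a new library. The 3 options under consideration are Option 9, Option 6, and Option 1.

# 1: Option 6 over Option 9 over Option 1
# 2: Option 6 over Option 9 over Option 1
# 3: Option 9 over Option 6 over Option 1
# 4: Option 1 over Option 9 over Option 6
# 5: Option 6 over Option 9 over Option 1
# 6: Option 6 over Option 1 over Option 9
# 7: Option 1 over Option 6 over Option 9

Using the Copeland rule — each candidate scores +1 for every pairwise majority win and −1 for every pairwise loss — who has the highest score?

Option 6

Pairwise results:
  Option 9 vs Option 6: Option 6 wins 5–2.
  Option 9 vs Option 1: Option 9 wins 4–3.
  Option 6 vs Option 1: Option 6 wins 5–2.
Copeland scores (wins − losses):
  Option 9: 1 − 1 = 0
  Option 6: 2 − 0 = 2
  Option 1: 0 − 2 = -2
Option 6 has the best Copeland score.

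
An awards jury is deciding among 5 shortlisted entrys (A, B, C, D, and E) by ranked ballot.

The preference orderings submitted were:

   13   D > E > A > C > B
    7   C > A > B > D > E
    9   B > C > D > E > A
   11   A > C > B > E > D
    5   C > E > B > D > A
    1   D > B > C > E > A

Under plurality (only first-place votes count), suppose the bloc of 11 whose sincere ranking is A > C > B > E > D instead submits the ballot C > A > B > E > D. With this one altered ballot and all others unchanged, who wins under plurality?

First-place totals with the altered ballot: A 0, B 9, C 23, D 14, E 0.
The switch changes the winner from D to C.

C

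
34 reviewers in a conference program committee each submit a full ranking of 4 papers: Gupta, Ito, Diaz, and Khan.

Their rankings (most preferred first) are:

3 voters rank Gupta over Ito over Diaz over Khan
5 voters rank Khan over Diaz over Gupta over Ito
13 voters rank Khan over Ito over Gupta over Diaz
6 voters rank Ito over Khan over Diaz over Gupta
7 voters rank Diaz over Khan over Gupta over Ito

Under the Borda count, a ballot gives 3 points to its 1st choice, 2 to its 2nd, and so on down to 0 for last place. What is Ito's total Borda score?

Borda scores:
  Gupta: 3·3 + 5·1 + 13·1 + 6·0 + 7·1 = 34
  Ito: 3·2 + 5·0 + 13·2 + 6·3 + 7·0 = 50
  Diaz: 3·1 + 5·2 + 13·0 + 6·1 + 7·3 = 40
  Khan: 3·0 + 5·3 + 13·3 + 6·2 + 7·2 = 80

50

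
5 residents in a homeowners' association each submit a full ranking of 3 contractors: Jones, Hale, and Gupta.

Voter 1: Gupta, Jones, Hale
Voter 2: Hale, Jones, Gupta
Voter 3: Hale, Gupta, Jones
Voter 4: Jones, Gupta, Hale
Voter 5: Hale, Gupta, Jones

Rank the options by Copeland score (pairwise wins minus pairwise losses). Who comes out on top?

Pairwise results:
  Jones vs Hale: Hale wins 3–2.
  Jones vs Gupta: Gupta wins 3–2.
  Hale vs Gupta: Hale wins 3–2.
Copeland scores (wins − losses):
  Jones: 0 − 2 = -2
  Hale: 2 − 0 = 2
  Gupta: 1 − 1 = 0
Hale has the best Copeland score.

Hale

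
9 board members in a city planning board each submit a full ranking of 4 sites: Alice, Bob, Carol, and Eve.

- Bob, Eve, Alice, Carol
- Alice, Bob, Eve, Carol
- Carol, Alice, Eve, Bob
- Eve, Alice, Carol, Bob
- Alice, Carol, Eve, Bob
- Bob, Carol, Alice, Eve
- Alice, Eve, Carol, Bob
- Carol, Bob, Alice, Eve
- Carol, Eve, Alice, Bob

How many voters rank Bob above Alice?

Ballots ranking Bob above Alice: 3.
Ballots ranking Alice above Bob: 6.
So 3 of 9 voters prefer Bob to Alice.

3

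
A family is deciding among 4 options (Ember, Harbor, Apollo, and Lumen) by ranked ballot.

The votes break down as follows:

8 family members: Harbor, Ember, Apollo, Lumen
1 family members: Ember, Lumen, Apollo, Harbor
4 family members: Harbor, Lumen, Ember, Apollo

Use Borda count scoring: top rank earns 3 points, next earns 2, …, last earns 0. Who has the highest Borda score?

Harbor

Borda scores:
  Ember: 8·2 + 3 + 4·1 = 23
  Harbor: 8·3 + 0 + 4·3 = 36
  Apollo: 8·1 + 1 + 4·0 = 9
  Lumen: 8·0 + 2 + 4·2 = 10
Harbor has the highest total.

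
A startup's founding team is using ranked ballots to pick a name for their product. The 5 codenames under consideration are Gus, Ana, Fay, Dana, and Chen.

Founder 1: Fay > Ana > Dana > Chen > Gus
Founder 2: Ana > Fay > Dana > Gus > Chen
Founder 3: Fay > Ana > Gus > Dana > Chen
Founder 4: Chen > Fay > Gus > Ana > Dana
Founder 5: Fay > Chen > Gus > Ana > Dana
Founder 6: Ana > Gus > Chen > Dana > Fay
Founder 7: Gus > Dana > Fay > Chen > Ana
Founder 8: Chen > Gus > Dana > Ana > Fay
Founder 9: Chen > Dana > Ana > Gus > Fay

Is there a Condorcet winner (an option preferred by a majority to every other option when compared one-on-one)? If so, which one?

Fay

Head-to-head results (9 voters total):
Gus vs Ana: Ana wins 5–4.
Gus vs Fay: Fay wins 5–4.
Gus vs Dana: Gus wins 6–3.
Gus vs Chen: Chen wins 5–4.
Ana vs Fay: Fay wins 5–4.
Ana vs Dana: Ana wins 6–3.
Ana vs Chen: Chen wins 5–4.
Fay vs Dana: Fay wins 5–4.
Fay vs Chen: Fay wins 5–4.
Dana vs Chen: Chen wins 5–4.
Fay beats each rival — Gus (5–4), Ana (5–4), Dana (5–4), Chen (5–4) — so Fay is the Condorcet winner.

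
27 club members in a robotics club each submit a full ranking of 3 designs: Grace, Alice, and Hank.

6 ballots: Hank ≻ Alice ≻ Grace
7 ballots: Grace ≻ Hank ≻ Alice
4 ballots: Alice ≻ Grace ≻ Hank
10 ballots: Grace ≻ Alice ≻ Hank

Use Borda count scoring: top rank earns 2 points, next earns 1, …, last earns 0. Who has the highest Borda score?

Grace

Borda scores:
  Grace: 6·0 + 7·2 + 4·1 + 10·2 = 38
  Alice: 6·1 + 7·0 + 4·2 + 10·1 = 24
  Hank: 6·2 + 7·1 + 4·0 + 10·0 = 19
Grace has the highest total.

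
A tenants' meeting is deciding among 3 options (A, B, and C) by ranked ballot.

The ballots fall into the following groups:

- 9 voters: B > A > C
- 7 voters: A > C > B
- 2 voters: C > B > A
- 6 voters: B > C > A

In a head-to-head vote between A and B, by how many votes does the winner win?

10

Ballots ranking A above B: 7.
Ballots ranking B above A: 9+2+6 = 17.
B wins 17–7, a margin of 10.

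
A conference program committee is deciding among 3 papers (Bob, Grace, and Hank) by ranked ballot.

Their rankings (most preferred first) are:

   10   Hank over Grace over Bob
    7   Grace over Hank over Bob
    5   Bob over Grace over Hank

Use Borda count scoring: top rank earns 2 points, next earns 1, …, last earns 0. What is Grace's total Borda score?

29

Borda scores:
  Bob: 10·0 + 7·0 + 5·2 = 10
  Grace: 10·1 + 7·2 + 5·1 = 29
  Hank: 10·2 + 7·1 + 5·0 = 27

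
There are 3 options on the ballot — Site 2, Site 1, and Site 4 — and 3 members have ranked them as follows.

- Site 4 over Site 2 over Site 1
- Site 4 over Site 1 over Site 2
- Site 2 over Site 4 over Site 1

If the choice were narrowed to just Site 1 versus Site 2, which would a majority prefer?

Ballots ranking Site 1 above Site 2: 1.
Ballots ranking Site 2 above Site 1: 2.
Site 2 wins the head-to-head, 2–1.

Site 2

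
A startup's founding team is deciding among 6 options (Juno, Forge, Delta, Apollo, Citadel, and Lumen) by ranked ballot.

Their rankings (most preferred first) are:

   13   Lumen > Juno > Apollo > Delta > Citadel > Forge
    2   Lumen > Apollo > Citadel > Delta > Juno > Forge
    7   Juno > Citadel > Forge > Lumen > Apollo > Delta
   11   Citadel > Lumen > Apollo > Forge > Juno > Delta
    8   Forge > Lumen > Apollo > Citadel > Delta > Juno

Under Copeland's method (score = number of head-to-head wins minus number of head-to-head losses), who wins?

Lumen

Pairwise results:
  Juno vs Forge: Juno wins 22–19.
  Juno vs Delta: Juno wins 31–10.
  Juno vs Apollo: Apollo wins 21–20.
  Juno vs Citadel: Citadel wins 21–20.
  Juno vs Lumen: Lumen wins 34–7.
  Forge vs Delta: Forge wins 26–15.
  Forge vs Apollo: Apollo wins 26–15.
  Forge vs Citadel: Citadel wins 33–8.
  Forge vs Lumen: Lumen wins 26–15.
  Delta vs Apollo: Apollo wins 41–0.
  Delta vs Citadel: Citadel wins 28–13.
  Delta vs Lumen: Lumen wins 41–0.
  Apollo vs Citadel: Apollo wins 23–18.
  Apollo vs Lumen: Lumen wins 41–0.
  Citadel vs Lumen: Lumen wins 23–18.
Copeland scores (wins − losses):
  Juno: 2 − 3 = -1
  Forge: 1 − 4 = -3
  Delta: 0 − 5 = -5
  Apollo: 4 − 1 = 3
  Citadel: 3 − 2 = 1
  Lumen: 5 − 0 = 5
Lumen has the best Copeland score.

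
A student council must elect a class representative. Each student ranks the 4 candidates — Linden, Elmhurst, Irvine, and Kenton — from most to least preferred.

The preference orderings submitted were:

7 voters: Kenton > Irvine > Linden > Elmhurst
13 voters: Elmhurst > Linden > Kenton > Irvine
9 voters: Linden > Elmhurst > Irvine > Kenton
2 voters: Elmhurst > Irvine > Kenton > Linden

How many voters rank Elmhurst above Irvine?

24

Ballots ranking Elmhurst above Irvine: 13+9+2 = 24.
Ballots ranking Irvine above Elmhurst: 7.
So 24 of 31 voters prefer Elmhurst to Irvine.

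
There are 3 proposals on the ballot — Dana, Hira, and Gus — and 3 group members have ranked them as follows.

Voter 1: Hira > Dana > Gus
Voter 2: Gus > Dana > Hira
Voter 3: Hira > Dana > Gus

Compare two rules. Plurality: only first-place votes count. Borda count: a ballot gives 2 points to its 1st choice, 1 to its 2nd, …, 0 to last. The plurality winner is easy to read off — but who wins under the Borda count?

Hira

Plurality first-place counts: Dana 0, Hira 2, Gus 1 → Hira.
Borda totals: Dana 3, Hira 4, Gus 2 → Hira.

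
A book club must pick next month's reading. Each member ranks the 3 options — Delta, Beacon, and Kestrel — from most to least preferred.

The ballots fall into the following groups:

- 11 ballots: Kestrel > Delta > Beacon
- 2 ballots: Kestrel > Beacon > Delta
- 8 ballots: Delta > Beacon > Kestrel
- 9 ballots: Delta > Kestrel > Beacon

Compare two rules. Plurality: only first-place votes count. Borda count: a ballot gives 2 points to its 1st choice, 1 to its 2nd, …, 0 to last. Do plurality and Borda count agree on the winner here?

Plurality first-place counts: Delta 17, Beacon 0, Kestrel 13 → Delta.
Borda totals: Delta 45, Beacon 10, Kestrel 35 → Delta.
The two rules agree on Delta.

Yes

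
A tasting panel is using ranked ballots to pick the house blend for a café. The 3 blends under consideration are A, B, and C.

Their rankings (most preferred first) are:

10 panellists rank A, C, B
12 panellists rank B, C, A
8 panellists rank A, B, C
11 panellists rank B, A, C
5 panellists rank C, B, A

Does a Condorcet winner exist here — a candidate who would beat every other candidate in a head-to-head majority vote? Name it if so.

B

Head-to-head results (46 voters total):
A vs B: B wins 28–18.
A vs C: A wins 29–17.
B vs C: B wins 31–15.
B beats each rival — A (28–18), C (31–15) — so B is the Condorcet winner.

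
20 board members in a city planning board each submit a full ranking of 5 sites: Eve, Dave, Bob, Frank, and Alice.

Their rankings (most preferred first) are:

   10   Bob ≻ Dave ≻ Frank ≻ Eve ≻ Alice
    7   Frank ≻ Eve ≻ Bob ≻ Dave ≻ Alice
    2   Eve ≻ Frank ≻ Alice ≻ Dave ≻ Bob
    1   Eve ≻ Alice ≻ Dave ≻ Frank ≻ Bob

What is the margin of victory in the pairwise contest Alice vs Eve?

20

Ballots ranking Alice above Eve: 0.
Ballots ranking Eve above Alice: 10+7+2+1 = 20.
Eve wins 20–0, a margin of 20.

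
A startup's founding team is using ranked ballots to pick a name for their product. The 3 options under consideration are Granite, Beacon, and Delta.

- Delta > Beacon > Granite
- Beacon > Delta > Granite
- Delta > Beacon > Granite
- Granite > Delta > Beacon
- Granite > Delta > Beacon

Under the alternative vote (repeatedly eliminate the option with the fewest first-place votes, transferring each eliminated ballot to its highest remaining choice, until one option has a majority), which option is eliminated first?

Round 1: Granite 2, Delta 2, Beacon 1. Beacon has the fewest and is eliminated.
Round 2: Delta 3, Granite 2. Delta has a majority.

Beacon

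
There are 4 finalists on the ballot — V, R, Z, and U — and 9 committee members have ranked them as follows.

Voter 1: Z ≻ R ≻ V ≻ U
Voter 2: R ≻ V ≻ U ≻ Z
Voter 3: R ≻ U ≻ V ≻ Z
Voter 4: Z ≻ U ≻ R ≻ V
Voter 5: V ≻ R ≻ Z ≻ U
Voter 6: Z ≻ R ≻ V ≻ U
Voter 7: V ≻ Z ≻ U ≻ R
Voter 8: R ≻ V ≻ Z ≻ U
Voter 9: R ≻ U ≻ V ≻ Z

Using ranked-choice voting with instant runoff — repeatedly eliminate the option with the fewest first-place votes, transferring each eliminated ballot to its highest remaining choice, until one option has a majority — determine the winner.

Round 1: R 4, Z 3, V 2, U 0. U has the fewest and is eliminated.
Round 2: R 4, Z 3, V 2. V has the fewest and is eliminated.
Round 3: R 5, Z 4. R has a majority.

R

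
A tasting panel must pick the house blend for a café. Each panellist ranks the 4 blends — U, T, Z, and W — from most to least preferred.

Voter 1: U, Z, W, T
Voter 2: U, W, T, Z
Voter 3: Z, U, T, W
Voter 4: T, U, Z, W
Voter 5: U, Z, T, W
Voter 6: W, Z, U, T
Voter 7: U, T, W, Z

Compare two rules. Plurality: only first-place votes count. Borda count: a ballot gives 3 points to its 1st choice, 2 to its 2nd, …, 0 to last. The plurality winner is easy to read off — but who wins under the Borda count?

U

Plurality first-place counts: U 4, T 1, Z 1, W 1 → U.
Borda totals: U 17, T 8, Z 10, W 7 → U.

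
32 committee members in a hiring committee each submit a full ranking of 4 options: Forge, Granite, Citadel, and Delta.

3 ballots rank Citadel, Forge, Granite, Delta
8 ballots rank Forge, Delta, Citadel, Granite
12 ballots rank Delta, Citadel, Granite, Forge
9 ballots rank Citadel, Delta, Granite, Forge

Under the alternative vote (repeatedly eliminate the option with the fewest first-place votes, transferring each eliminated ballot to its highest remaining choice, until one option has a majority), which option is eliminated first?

Granite

Round 1: Citadel 12, Delta 12, Forge 8, Granite 0. Granite has the fewest and is eliminated.
Round 2: Citadel 12, Delta 12, Forge 8. Forge has the fewest and is eliminated.
Round 3: Delta 20, Citadel 12. Delta has a majority.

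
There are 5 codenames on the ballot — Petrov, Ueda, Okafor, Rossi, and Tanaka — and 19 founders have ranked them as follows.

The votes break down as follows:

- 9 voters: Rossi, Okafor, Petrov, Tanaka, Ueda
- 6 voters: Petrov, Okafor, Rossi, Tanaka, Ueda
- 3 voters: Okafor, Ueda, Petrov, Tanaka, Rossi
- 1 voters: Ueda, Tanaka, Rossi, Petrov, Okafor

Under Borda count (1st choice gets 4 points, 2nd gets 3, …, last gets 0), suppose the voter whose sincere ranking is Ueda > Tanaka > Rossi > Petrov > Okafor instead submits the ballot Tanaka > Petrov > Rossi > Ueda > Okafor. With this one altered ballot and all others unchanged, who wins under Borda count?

Borda totals with the altered ballot: Petrov 51, Ueda 10, Okafor 57, Rossi 50, Tanaka 22.
The winner is unchanged: still Okafor.

Okafor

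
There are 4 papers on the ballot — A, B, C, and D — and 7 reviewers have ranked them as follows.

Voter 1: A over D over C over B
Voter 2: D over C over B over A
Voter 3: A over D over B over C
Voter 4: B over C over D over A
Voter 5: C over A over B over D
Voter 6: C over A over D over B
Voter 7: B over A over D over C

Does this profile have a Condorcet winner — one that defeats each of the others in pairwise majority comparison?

No

Head-to-head results (7 voters total):
A vs B: A wins 4–3.
A vs C: C wins 4–3.
A vs D: A wins 5–2.
B vs C: C wins 4–3.
B vs D: D wins 4–3.
C vs D: D wins 4–3.
No candidate beats all others: A beats D beats C beats A, a majority cycle.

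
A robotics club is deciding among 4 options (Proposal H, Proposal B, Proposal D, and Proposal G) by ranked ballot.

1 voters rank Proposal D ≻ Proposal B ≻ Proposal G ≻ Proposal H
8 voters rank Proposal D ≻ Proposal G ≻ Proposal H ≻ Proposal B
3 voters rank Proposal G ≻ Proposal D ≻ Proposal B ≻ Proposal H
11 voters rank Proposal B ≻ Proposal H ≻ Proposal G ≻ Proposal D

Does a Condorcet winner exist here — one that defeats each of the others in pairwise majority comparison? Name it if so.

None — there is no Condorcet winner

Head-to-head results (23 voters total):
Proposal H vs Proposal B: Proposal B wins 15–8.
Proposal H vs Proposal D: Proposal D wins 12–11.
Proposal H vs Proposal G: Proposal G wins 12–11.
Proposal B vs Proposal D: Proposal D wins 12–11.
Proposal B vs Proposal G: Proposal B wins 12–11.
Proposal D vs Proposal G: Proposal G wins 14–9.
No candidate beats all others: Proposal B beats Proposal G beats Proposal D beats Proposal B, a majority cycle.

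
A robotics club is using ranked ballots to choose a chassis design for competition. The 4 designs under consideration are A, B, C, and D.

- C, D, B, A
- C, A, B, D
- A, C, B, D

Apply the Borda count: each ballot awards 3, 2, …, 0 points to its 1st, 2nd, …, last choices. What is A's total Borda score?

Borda scores:
  A: 0 + 2 + 3 = 5
  B: 1 + 1 + 1 = 3
  C: 3 + 3 + 2 = 8
  D: 2 + 0 + 0 = 2

5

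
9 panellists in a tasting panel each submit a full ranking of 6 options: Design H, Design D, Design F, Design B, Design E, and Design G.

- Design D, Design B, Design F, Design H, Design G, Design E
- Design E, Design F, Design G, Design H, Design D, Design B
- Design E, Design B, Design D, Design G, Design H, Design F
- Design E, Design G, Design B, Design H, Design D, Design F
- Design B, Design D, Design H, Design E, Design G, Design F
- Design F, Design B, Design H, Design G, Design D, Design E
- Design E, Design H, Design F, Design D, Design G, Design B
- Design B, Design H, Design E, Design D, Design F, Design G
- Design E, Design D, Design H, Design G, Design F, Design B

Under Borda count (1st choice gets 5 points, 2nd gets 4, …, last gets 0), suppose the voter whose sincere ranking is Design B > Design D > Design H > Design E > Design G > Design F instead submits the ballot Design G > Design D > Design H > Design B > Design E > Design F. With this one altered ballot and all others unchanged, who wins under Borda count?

Design E

Borda totals with the altered ballot: Design H 24, Design D 23, Design F 17, Design B 22, Design E 29, Design G 20.
The winner is unchanged: still Design E.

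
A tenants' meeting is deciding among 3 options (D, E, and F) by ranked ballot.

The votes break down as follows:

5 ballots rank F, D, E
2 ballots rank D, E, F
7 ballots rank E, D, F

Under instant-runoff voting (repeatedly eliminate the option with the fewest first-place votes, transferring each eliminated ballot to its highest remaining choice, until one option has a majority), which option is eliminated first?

D

Round 1: E 7, F 5, D 2. D has the fewest and is eliminated.
Round 2: E 9, F 5. E has a majority.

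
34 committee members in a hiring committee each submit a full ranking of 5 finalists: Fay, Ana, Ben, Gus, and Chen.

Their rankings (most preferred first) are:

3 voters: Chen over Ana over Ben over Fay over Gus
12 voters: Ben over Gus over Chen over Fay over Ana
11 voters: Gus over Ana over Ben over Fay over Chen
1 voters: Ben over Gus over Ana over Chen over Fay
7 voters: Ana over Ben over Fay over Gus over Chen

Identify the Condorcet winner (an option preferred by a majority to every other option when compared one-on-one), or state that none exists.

Head-to-head results (34 voters total):
Fay vs Ana: Ana wins 22–12.
Fay vs Ben: Ben wins 34–0.
Fay vs Gus: Gus wins 24–10.
Fay vs Chen: Fay wins 18–16.
Ana vs Ben: Ana wins 21–13.
Ana vs Gus: Gus wins 24–10.
Ana vs Chen: Ana wins 19–15.
Ben vs Gus: Ben wins 23–11.
Ben vs Chen: Ben wins 31–3.
Gus vs Chen: Gus wins 31–3.
No candidate beats all others: Ana beats Ben beats Gus beats Ana, a majority cycle.

None — there is no Condorcet winner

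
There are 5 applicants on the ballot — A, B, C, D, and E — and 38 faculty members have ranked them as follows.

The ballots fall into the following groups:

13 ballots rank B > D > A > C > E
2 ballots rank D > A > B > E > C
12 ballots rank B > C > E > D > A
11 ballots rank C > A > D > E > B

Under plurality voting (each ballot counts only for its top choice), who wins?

First-place vote totals:
  A: 0
  B: 25
  C: 11
  D: 2
  E: 0
B has the most first-place votes.

B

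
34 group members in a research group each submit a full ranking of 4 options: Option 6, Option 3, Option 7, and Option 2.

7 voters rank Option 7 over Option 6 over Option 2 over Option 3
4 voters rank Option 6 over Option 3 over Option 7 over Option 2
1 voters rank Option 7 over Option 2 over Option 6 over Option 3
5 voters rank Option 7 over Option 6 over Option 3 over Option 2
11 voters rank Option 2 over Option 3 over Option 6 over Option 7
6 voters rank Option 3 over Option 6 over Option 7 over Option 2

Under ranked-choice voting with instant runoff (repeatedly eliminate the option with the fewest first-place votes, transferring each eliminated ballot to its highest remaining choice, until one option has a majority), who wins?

Round 1: Option 7 13, Option 2 11, Option 3 6, Option 6 4. Option 6 has the fewest and is eliminated.
Round 2: Option 7 13, Option 2 11, Option 3 10. Option 3 has the fewest and is eliminated.
Round 3: Option 7 23, Option 2 11. Option 7 has a majority.

Option 7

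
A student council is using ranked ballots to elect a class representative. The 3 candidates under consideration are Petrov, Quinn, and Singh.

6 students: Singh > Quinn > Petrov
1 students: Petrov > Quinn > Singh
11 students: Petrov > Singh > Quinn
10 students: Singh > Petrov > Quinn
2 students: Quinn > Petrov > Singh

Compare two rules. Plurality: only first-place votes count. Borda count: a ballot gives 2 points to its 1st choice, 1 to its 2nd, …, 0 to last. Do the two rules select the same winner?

Yes

Plurality first-place counts: Petrov 12, Quinn 2, Singh 16 → Singh.
Borda totals: Petrov 36, Quinn 11, Singh 43 → Singh.
The two rules agree on Singh.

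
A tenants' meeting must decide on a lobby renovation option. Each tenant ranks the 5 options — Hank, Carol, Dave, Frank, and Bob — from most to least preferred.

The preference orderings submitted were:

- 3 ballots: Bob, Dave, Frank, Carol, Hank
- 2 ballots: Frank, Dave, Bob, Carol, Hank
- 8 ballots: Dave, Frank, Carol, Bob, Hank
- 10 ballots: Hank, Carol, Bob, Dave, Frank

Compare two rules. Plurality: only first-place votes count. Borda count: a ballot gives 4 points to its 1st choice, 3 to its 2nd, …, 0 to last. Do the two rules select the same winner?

No

Plurality first-place counts: Hank 10, Carol 0, Dave 8, Frank 2, Bob 3 → Hank.
Borda totals: Hank 40, Carol 51, Dave 57, Frank 38, Bob 44 → Dave.
The two rules disagree: plurality picks Hank, Borda picks Dave.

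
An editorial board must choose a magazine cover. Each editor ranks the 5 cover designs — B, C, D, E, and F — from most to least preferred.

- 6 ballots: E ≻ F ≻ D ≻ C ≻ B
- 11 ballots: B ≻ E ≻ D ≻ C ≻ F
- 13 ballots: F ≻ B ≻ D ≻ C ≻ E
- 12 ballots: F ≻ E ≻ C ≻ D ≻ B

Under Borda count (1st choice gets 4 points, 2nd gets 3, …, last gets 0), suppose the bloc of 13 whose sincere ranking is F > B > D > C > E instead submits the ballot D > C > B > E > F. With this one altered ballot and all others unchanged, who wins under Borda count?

E

Borda totals with the altered ballot: B 70, C 80, D 98, E 106, F 66.
The switch changes the winner from F to E.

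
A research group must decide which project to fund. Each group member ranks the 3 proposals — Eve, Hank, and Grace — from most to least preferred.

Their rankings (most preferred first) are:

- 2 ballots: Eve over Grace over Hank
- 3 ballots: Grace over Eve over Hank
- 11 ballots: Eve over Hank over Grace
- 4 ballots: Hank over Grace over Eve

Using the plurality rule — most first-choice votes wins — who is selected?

First-place vote totals:
  Eve: 13
  Hank: 4
  Grace: 3
Eve has the most first-place votes.

Eve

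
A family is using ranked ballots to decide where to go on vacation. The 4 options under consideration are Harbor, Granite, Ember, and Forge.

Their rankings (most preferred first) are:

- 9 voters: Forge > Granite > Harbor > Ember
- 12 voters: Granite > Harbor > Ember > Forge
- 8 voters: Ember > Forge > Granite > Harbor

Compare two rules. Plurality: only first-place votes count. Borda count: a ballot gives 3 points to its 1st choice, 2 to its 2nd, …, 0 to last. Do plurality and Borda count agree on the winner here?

Yes

Plurality first-place counts: Harbor 0, Granite 12, Ember 8, Forge 9 → Granite.
Borda totals: Harbor 33, Granite 62, Ember 36, Forge 43 → Granite.
The two rules agree on Granite.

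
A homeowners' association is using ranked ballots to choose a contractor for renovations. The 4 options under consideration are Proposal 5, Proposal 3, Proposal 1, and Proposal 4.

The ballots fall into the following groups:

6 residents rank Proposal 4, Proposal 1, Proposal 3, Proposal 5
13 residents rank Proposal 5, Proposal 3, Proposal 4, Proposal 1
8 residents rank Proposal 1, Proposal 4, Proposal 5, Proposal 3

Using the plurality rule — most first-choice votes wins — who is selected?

First-place vote totals:
  Proposal 5: 13
  Proposal 3: 0
  Proposal 1: 8
  Proposal 4: 6
Proposal 5 has the most first-place votes.

Proposal 5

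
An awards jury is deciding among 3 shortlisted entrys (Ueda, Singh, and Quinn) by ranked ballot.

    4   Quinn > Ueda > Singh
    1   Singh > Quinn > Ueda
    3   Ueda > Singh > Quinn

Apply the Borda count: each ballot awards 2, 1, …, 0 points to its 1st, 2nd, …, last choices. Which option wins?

Ueda

Borda scores:
  Ueda: 4·1 + 0 + 3·2 = 10
  Singh: 4·0 + 2 + 3·1 = 5
  Quinn: 4·2 + 1 + 3·0 = 9
Ueda has the highest total.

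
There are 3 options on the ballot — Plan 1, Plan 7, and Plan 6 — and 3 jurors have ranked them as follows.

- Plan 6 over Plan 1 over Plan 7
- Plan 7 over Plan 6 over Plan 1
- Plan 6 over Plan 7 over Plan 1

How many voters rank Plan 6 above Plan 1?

3

Ballots ranking Plan 6 above Plan 1: 3.
Ballots ranking Plan 1 above Plan 6: 0.
So 3 of 3 voters prefer Plan 6 to Plan 1.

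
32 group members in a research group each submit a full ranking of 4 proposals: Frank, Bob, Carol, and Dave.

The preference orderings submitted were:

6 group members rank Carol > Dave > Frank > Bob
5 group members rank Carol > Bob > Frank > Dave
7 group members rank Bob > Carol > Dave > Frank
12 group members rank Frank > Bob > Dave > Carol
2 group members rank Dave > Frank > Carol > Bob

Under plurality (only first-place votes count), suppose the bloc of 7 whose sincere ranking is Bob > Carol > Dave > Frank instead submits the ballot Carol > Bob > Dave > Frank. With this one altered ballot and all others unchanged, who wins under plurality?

Carol

First-place totals with the altered ballot: Frank 12, Bob 0, Carol 18, Dave 2.
The switch changes the winner from Frank to Carol.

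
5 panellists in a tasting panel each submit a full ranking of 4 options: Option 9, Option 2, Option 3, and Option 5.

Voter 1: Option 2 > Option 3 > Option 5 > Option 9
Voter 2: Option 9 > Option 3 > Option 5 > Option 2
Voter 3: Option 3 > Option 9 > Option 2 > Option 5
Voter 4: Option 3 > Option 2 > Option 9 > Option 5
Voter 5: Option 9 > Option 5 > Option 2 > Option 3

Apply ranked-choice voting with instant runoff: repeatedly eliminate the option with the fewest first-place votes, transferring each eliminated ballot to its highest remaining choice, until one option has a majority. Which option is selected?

Option 3

Round 1: Option 9 2, Option 3 2, Option 2 1, Option 5 0. Option 5 has the fewest and is eliminated.
Round 2: Option 9 2, Option 3 2, Option 2 1. Option 2 has the fewest and is eliminated.
Round 3: Option 3 3, Option 9 2. Option 3 has a majority.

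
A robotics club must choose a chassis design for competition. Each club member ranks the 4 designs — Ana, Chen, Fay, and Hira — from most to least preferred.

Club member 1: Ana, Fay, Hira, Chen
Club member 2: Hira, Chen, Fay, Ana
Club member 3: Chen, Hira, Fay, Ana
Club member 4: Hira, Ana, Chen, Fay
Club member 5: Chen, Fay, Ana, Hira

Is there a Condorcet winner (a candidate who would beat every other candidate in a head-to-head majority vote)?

Yes

Head-to-head results (5 voters total):
Ana vs Chen: Chen wins 3–2.
Ana vs Fay: Fay wins 3–2.
Ana vs Hira: Hira wins 3–2.
Chen vs Fay: Chen wins 4–1.
Chen vs Hira: Hira wins 3–2.
Fay vs Hira: Hira wins 3–2.
Hira beats each rival — Ana (3–2), Chen (3–2), Fay (3–2) — so Hira is the Condorcet winner.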